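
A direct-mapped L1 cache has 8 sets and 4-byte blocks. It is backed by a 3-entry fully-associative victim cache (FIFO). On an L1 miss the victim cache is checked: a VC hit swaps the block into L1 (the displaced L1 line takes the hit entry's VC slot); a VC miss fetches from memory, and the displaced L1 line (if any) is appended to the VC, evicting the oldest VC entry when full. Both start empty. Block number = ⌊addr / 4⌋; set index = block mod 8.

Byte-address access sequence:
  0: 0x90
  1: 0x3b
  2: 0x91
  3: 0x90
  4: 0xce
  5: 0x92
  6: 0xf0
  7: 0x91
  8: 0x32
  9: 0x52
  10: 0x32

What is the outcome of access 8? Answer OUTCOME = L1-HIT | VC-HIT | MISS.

#0 0x90→b36/s4 MISS; vc=[]
#1 0x3b→b14/s6 MISS; vc=[]
#2 0x91→b36/s4 L1-HIT; vc=[]
#3 0x90→b36/s4 L1-HIT; vc=[]
#4 0xce→b51/s3 MISS; vc=[]
#5 0x92→b36/s4 L1-HIT; vc=[]
#6 0xf0→b60/s4 MISS; vc=[36]
#7 0x91→b36/s4 VC-HIT; vc=[60]
#8 0x32→b12/s4 MISS; vc=[60,36]
#9 0x52→b20/s4 MISS; vc=[60,36,12]
#10 0x32→b12/s4 VC-HIT; vc=[60,36,20]

OUTCOME = MISS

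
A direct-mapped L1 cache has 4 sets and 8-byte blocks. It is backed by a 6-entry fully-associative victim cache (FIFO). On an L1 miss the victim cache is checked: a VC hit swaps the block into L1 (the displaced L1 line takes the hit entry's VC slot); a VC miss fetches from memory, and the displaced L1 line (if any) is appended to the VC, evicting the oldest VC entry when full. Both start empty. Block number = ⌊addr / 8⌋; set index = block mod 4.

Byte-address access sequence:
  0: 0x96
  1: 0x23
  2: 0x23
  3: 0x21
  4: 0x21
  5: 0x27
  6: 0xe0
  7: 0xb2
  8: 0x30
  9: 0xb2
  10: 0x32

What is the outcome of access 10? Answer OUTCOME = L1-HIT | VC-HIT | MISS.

  [0] addr=0x96 blk=18 s=2: MISS | VC []
  [1] addr=0x23 blk=4 s=0: MISS | VC []
  [2] addr=0x23 blk=4 s=0: L1-HIT | VC []
  [3] addr=0x21 blk=4 s=0: L1-HIT | VC []
  [4] addr=0x21 blk=4 s=0: L1-HIT | VC []
  [5] addr=0x27 blk=4 s=0: L1-HIT | VC []
  [6] addr=0xe0 blk=28 s=0: MISS | VC [4]
  [7] addr=0xb2 blk=22 s=2: MISS | VC [4, 18]
  [8] addr=0x30 blk=6 s=2: MISS | VC [4, 18, 22]
  [9] addr=0xb2 blk=22 s=2: VC-HIT | VC [4, 18, 6]
  [10] addr=0x32 blk=6 s=2: VC-HIT | VC [4, 18, 22]

OUTCOME = VC-HIT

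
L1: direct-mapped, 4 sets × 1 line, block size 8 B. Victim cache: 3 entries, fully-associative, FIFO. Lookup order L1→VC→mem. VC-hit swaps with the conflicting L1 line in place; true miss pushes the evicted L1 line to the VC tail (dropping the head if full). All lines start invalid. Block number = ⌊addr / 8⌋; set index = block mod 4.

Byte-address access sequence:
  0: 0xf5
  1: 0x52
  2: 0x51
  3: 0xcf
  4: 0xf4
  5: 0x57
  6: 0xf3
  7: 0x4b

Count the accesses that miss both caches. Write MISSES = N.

#0 0xf5→b30/s2 MISS; vc=[]
#1 0x52→b10/s2 MISS; vc=[30]
#2 0x51→b10/s2 L1-HIT; vc=[30]
#3 0xcf→b25/s1 MISS; vc=[30]
#4 0xf4→b30/s2 VC-HIT; vc=[10]
#5 0x57→b10/s2 VC-HIT; vc=[30]
#6 0xf3→b30/s2 VC-HIT; vc=[10]
#7 0x4b→b9/s1 MISS; vc=[10,25]

MISSES = 4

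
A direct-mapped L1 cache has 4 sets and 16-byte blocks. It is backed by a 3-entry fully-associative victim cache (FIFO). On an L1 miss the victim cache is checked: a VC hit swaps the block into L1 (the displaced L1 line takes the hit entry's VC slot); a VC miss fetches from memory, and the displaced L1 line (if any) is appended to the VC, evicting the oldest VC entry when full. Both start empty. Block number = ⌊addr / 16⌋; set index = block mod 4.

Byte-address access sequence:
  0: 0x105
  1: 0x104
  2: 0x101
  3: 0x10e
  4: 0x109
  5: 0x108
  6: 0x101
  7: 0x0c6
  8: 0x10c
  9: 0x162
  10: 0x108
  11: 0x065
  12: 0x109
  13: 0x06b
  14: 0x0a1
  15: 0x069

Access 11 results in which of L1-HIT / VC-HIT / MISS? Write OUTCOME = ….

  [0] addr=0x105 blk=16 s=0: MISS | VC []
  [1] addr=0x104 blk=16 s=0: L1-HIT | VC []
  [2] addr=0x101 blk=16 s=0: L1-HIT | VC []
  [3] addr=0x10e blk=16 s=0: L1-HIT | VC []
  [4] addr=0x109 blk=16 s=0: L1-HIT | VC []
  [5] addr=0x108 blk=16 s=0: L1-HIT | VC []
  [6] addr=0x101 blk=16 s=0: L1-HIT | VC []
  [7] addr=0xc6 blk=12 s=0: MISS | VC [16]
  [8] addr=0x10c blk=16 s=0: VC-HIT | VC [12]
  [9] addr=0x162 blk=22 s=2: MISS | VC [12]
  [10] addr=0x108 blk=16 s=0: L1-HIT | VC [12]
  [11] addr=0x65 blk=6 s=2: MISS | VC [12, 22]
  [12] addr=0x109 blk=16 s=0: L1-HIT | VC [12, 22]
  [13] addr=0x6b blk=6 s=2: L1-HIT | VC [12, 22]
  [14] addr=0xa1 blk=10 s=2: MISS | VC [12, 22, 6]
  [15] addr=0x69 blk=6 s=2: VC-HIT | VC [12, 22, 10]

OUTCOME = MISS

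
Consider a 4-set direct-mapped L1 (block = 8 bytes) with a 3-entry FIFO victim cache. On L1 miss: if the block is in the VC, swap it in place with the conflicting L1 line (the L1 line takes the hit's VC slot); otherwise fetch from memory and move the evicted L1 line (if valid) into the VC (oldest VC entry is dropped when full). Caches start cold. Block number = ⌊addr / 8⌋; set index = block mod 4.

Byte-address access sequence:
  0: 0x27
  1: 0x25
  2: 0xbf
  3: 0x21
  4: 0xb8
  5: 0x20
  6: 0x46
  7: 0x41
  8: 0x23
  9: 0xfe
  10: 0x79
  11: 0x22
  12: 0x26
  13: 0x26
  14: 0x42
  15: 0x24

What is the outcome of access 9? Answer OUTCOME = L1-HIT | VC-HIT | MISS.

OUTCOME = MISS

0: 0x27 (blk 4, set 0) → MISS  vc=[]
1: 0x25 (blk 4, set 0) → L1-HIT  vc=[]
2: 0xbf (blk 23, set 3) → MISS  vc=[]
3: 0x21 (blk 4, set 0) → L1-HIT  vc=[]
4: 0xb8 (blk 23, set 3) → L1-HIT  vc=[]
5: 0x20 (blk 4, set 0) → L1-HIT  vc=[]
6: 0x46 (blk 8, set 0) → MISS  vc=[4]
7: 0x41 (blk 8, set 0) → L1-HIT  vc=[4]
8: 0x23 (blk 4, set 0) → VC-HIT  vc=[8]
9: 0xfe (blk 31, set 3) → MISS  vc=[8, 23]
10: 0x79 (blk 15, set 3) → MISS  vc=[8, 23, 31]
11: 0x22 (blk 4, set 0) → L1-HIT  vc=[8, 23, 31]
12: 0x26 (blk 4, set 0) → L1-HIT  vc=[8, 23, 31]
13: 0x26 (blk 4, set 0) → L1-HIT  vc=[8, 23, 31]
14: 0x42 (blk 8, set 0) → VC-HIT  vc=[4, 23, 31]
15: 0x24 (blk 4, set 0) → VC-HIT  vc=[8, 23, 31]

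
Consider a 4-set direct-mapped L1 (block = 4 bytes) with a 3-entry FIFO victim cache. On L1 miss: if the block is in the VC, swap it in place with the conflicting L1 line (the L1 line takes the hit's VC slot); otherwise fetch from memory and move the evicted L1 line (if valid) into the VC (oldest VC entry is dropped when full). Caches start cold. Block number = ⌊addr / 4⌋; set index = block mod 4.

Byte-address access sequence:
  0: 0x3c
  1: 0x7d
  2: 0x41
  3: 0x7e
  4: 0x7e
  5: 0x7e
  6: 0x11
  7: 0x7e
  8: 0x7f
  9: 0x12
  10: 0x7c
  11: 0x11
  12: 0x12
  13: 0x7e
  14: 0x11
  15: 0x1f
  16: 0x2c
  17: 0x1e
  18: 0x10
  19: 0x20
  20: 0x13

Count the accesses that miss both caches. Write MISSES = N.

MISSES = 7

#0 0x3c→b15/s3 MISS; vc=[]
#1 0x7d→b31/s3 MISS; vc=[15]
#2 0x41→b16/s0 MISS; vc=[15]
#3 0x7e→b31/s3 L1-HIT; vc=[15]
#4 0x7e→b31/s3 L1-HIT; vc=[15]
#5 0x7e→b31/s3 L1-HIT; vc=[15]
#6 0x11→b4/s0 MISS; vc=[15,16]
#7 0x7e→b31/s3 L1-HIT; vc=[15,16]
#8 0x7f→b31/s3 L1-HIT; vc=[15,16]
#9 0x12→b4/s0 L1-HIT; vc=[15,16]
#10 0x7c→b31/s3 L1-HIT; vc=[15,16]
#11 0x11→b4/s0 L1-HIT; vc=[15,16]
#12 0x12→b4/s0 L1-HIT; vc=[15,16]
#13 0x7e→b31/s3 L1-HIT; vc=[15,16]
#14 0x11→b4/s0 L1-HIT; vc=[15,16]
#15 0x1f→b7/s3 MISS; vc=[15,16,31]
#16 0x2c→b11/s3 MISS; vc=[16,31,7]
#17 0x1e→b7/s3 VC-HIT; vc=[16,31,11]
#18 0x10→b4/s0 L1-HIT; vc=[16,31,11]
#19 0x20→b8/s0 MISS; vc=[31,11,4]
#20 0x13→b4/s0 VC-HIT; vc=[31,11,8]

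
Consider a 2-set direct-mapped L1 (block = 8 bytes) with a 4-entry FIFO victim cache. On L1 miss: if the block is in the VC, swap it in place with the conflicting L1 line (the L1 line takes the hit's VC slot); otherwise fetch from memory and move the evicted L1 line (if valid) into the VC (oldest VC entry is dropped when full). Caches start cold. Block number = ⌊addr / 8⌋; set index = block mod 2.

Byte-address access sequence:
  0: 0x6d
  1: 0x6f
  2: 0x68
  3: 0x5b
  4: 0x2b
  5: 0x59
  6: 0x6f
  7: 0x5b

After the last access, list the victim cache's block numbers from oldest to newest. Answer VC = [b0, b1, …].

#0 0x6d→b13/s1 MISS; vc=[]
#1 0x6f→b13/s1 L1-HIT; vc=[]
#2 0x68→b13/s1 L1-HIT; vc=[]
#3 0x5b→b11/s1 MISS; vc=[13]
#4 0x2b→b5/s1 MISS; vc=[13,11]
#5 0x59→b11/s1 VC-HIT; vc=[13,5]
#6 0x6f→b13/s1 VC-HIT; vc=[11,5]
#7 0x5b→b11/s1 VC-HIT; vc=[13,5]

VC = [13, 5]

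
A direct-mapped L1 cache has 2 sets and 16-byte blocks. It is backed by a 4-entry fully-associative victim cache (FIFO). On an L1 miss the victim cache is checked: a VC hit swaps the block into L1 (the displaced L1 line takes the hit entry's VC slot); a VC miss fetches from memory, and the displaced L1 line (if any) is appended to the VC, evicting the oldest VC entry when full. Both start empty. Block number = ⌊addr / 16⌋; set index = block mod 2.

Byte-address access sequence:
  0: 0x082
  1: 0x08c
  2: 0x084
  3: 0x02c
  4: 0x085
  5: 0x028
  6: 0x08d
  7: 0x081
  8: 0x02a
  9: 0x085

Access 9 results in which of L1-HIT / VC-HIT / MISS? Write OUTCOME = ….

OUTCOME = VC-HIT

#0 0x82→b8/s0 MISS; vc=[]
#1 0x8c→b8/s0 L1-HIT; vc=[]
#2 0x84→b8/s0 L1-HIT; vc=[]
#3 0x2c→b2/s0 MISS; vc=[8]
#4 0x85→b8/s0 VC-HIT; vc=[2]
#5 0x28→b2/s0 VC-HIT; vc=[8]
#6 0x8d→b8/s0 VC-HIT; vc=[2]
#7 0x81→b8/s0 L1-HIT; vc=[2]
#8 0x2a→b2/s0 VC-HIT; vc=[8]
#9 0x85→b8/s0 VC-HIT; vc=[2]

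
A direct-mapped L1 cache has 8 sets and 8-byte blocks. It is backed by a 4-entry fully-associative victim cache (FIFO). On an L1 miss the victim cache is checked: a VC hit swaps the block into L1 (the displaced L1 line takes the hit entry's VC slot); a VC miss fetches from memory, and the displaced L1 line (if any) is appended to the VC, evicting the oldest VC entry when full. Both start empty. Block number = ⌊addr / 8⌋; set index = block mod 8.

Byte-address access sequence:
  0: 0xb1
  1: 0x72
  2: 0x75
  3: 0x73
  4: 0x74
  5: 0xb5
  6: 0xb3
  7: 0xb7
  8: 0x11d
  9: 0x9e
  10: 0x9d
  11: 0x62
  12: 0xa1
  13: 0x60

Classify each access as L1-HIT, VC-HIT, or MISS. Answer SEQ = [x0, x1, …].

#0 0xb1→b22/s6 MISS; vc=[]
#1 0x72→b14/s6 MISS; vc=[22]
#2 0x75→b14/s6 L1-HIT; vc=[22]
#3 0x73→b14/s6 L1-HIT; vc=[22]
#4 0x74→b14/s6 L1-HIT; vc=[22]
#5 0xb5→b22/s6 VC-HIT; vc=[14]
#6 0xb3→b22/s6 L1-HIT; vc=[14]
#7 0xb7→b22/s6 L1-HIT; vc=[14]
#8 0x11d→b35/s3 MISS; vc=[14]
#9 0x9e→b19/s3 MISS; vc=[14,35]
#10 0x9d→b19/s3 L1-HIT; vc=[14,35]
#11 0x62→b12/s4 MISS; vc=[14,35]
#12 0xa1→b20/s4 MISS; vc=[14,35,12]
#13 0x60→b12/s4 VC-HIT; vc=[14,35,20]

SEQ = [MISS, MISS, L1-HIT, L1-HIT, L1-HIT, VC-HIT, L1-HIT, L1-HIT, MISS, MISS, L1-HIT, MISS, MISS, VC-HIT]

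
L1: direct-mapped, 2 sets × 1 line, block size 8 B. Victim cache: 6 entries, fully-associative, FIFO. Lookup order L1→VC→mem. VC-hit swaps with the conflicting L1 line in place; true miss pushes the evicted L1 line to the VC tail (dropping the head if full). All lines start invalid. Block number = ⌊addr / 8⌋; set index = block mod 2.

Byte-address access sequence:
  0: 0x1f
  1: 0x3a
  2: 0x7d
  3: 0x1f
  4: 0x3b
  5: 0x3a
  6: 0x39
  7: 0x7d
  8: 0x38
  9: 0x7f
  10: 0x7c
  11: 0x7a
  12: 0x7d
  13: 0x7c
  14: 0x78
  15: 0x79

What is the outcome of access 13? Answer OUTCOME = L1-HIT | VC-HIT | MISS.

0: 0x1f (blk 3, set 1) → MISS  vc=[]
1: 0x3a (blk 7, set 1) → MISS  vc=[3]
2: 0x7d (blk 15, set 1) → MISS  vc=[3, 7]
3: 0x1f (blk 3, set 1) → VC-HIT  vc=[15, 7]
4: 0x3b (blk 7, set 1) → VC-HIT  vc=[15, 3]
5: 0x3a (blk 7, set 1) → L1-HIT  vc=[15, 3]
6: 0x39 (blk 7, set 1) → L1-HIT  vc=[15, 3]
7: 0x7d (blk 15, set 1) → VC-HIT  vc=[7, 3]
8: 0x38 (blk 7, set 1) → VC-HIT  vc=[15, 3]
9: 0x7f (blk 15, set 1) → VC-HIT  vc=[7, 3]
10: 0x7c (blk 15, set 1) → L1-HIT  vc=[7, 3]
11: 0x7a (blk 15, set 1) → L1-HIT  vc=[7, 3]
12: 0x7d (blk 15, set 1) → L1-HIT  vc=[7, 3]
13: 0x7c (blk 15, set 1) → L1-HIT  vc=[7, 3]
14: 0x78 (blk 15, set 1) → L1-HIT  vc=[7, 3]
15: 0x79 (blk 15, set 1) → L1-HIT  vc=[7, 3]

OUTCOME = L1-HIT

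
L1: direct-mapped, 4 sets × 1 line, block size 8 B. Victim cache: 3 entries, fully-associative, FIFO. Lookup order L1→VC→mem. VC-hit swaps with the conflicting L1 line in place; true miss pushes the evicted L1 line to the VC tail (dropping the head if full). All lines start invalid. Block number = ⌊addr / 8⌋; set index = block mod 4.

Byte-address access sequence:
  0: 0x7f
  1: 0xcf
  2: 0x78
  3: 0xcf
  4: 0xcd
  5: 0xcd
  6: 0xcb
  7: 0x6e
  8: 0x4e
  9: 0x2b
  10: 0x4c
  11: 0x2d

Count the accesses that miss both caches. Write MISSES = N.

#0 0x7f→b15/s3 MISS; vc=[]
#1 0xcf→b25/s1 MISS; vc=[]
#2 0x78→b15/s3 L1-HIT; vc=[]
#3 0xcf→b25/s1 L1-HIT; vc=[]
#4 0xcd→b25/s1 L1-HIT; vc=[]
#5 0xcd→b25/s1 L1-HIT; vc=[]
#6 0xcb→b25/s1 L1-HIT; vc=[]
#7 0x6e→b13/s1 MISS; vc=[25]
#8 0x4e→b9/s1 MISS; vc=[25,13]
#9 0x2b→b5/s1 MISS; vc=[25,13,9]
#10 0x4c→b9/s1 VC-HIT; vc=[25,13,5]
#11 0x2d→b5/s1 VC-HIT; vc=[25,13,9]

MISSES = 5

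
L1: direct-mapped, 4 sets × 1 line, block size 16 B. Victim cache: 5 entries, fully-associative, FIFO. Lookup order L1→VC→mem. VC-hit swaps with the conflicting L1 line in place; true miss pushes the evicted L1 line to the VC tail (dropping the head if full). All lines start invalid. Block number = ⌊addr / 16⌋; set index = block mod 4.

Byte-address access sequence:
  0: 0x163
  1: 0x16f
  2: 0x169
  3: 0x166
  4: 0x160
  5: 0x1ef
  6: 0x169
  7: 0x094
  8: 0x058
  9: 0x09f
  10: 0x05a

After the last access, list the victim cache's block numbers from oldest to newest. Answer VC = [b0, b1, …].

  [0] addr=0x163 blk=22 s=2: MISS | VC []
  [1] addr=0x16f blk=22 s=2: L1-HIT | VC []
  [2] addr=0x169 blk=22 s=2: L1-HIT | VC []
  [3] addr=0x166 blk=22 s=2: L1-HIT | VC []
  [4] addr=0x160 blk=22 s=2: L1-HIT | VC []
  [5] addr=0x1ef blk=30 s=2: MISS | VC [22]
  [6] addr=0x169 blk=22 s=2: VC-HIT | VC [30]
  [7] addr=0x94 blk=9 s=1: MISS | VC [30]
  [8] addr=0x58 blk=5 s=1: MISS | VC [30, 9]
  [9] addr=0x9f blk=9 s=1: VC-HIT | VC [30, 5]
  [10] addr=0x5a blk=5 s=1: VC-HIT | VC [30, 9]

VC = [30, 9]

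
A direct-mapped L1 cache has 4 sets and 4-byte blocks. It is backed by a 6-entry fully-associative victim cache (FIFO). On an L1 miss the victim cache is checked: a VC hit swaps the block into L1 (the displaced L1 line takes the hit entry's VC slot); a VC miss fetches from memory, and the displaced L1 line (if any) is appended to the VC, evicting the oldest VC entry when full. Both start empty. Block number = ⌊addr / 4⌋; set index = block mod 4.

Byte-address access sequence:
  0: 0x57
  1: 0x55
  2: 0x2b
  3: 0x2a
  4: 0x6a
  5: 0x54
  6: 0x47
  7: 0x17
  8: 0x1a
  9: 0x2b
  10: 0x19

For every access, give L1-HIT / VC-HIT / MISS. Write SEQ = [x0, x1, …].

  [0] addr=0x57 blk=21 s=1: MISS | VC []
  [1] addr=0x55 blk=21 s=1: L1-HIT | VC []
  [2] addr=0x2b blk=10 s=2: MISS | VC []
  [3] addr=0x2a blk=10 s=2: L1-HIT | VC []
  [4] addr=0x6a blk=26 s=2: MISS | VC [10]
  [5] addr=0x54 blk=21 s=1: L1-HIT | VC [10]
  [6] addr=0x47 blk=17 s=1: MISS | VC [10, 21]
  [7] addr=0x17 blk=5 s=1: MISS | VC [10, 21, 17]
  [8] addr=0x1a blk=6 s=2: MISS | VC [10, 21, 17, 26]
  [9] addr=0x2b blk=10 s=2: VC-HIT | VC [6, 21, 17, 26]
  [10] addr=0x19 blk=6 s=2: VC-HIT | VC [10, 21, 17, 26]

SEQ = [MISS, L1-HIT, MISS, L1-HIT, MISS, L1-HIT, MISS, MISS, MISS, VC-HIT, VC-HIT]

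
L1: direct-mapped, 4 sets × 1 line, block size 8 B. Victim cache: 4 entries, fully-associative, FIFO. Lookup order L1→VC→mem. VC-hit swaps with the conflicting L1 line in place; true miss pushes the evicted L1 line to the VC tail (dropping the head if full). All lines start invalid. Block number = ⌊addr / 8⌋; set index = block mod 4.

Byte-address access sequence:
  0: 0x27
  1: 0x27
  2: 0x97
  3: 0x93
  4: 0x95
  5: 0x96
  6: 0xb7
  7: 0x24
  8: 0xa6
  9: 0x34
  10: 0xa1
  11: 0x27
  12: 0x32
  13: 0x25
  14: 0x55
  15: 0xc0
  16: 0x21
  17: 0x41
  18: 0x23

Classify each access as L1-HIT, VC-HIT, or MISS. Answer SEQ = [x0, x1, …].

SEQ = [MISS, L1-HIT, MISS, L1-HIT, L1-HIT, L1-HIT, MISS, L1-HIT, MISS, MISS, L1-HIT, VC-HIT, L1-HIT, L1-HIT, MISS, MISS, VC-HIT, MISS, VC-HIT]

#0 0x27→b4/s0 MISS; vc=[]
#1 0x27→b4/s0 L1-HIT; vc=[]
#2 0x97→b18/s2 MISS; vc=[]
#3 0x93→b18/s2 L1-HIT; vc=[]
#4 0x95→b18/s2 L1-HIT; vc=[]
#5 0x96→b18/s2 L1-HIT; vc=[]
#6 0xb7→b22/s2 MISS; vc=[18]
#7 0x24→b4/s0 L1-HIT; vc=[18]
#8 0xa6→b20/s0 MISS; vc=[18,4]
#9 0x34→b6/s2 MISS; vc=[18,4,22]
#10 0xa1→b20/s0 L1-HIT; vc=[18,4,22]
#11 0x27→b4/s0 VC-HIT; vc=[18,20,22]
#12 0x32→b6/s2 L1-HIT; vc=[18,20,22]
#13 0x25→b4/s0 L1-HIT; vc=[18,20,22]
#14 0x55→b10/s2 MISS; vc=[18,20,22,6]
#15 0xc0→b24/s0 MISS; vc=[20,22,6,4]
#16 0x21→b4/s0 VC-HIT; vc=[20,22,6,24]
#17 0x41→b8/s0 MISS; vc=[22,6,24,4]
#18 0x23→b4/s0 VC-HIT; vc=[22,6,24,8]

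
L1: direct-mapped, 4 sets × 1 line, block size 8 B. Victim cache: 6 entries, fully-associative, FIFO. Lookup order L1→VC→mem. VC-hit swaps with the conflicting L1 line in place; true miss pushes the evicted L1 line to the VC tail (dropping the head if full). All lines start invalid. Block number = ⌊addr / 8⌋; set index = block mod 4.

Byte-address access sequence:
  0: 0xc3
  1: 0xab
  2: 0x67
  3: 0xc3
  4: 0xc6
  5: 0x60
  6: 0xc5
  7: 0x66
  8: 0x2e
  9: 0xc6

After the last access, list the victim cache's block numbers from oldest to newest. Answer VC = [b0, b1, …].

VC = [12, 21]

#0 0xc3→b24/s0 MISS; vc=[]
#1 0xab→b21/s1 MISS; vc=[]
#2 0x67→b12/s0 MISS; vc=[24]
#3 0xc3→b24/s0 VC-HIT; vc=[12]
#4 0xc6→b24/s0 L1-HIT; vc=[12]
#5 0x60→b12/s0 VC-HIT; vc=[24]
#6 0xc5→b24/s0 VC-HIT; vc=[12]
#7 0x66→b12/s0 VC-HIT; vc=[24]
#8 0x2e→b5/s1 MISS; vc=[24,21]
#9 0xc6→b24/s0 VC-HIT; vc=[12,21]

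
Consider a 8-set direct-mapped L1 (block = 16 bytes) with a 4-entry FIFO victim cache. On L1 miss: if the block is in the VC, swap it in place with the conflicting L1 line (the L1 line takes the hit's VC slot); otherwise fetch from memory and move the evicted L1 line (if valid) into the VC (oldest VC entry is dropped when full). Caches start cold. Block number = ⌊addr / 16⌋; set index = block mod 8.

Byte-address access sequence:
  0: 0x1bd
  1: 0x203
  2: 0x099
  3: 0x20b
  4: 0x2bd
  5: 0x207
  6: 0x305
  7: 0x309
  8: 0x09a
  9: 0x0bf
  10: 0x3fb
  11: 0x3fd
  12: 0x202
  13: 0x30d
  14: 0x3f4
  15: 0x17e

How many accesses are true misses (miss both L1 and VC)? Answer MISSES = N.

0: 0x1bd (blk 27, set 3) → MISS  vc=[]
1: 0x203 (blk 32, set 0) → MISS  vc=[]
2: 0x99 (blk 9, set 1) → MISS  vc=[]
3: 0x20b (blk 32, set 0) → L1-HIT  vc=[]
4: 0x2bd (blk 43, set 3) → MISS  vc=[27]
5: 0x207 (blk 32, set 0) → L1-HIT  vc=[27]
6: 0x305 (blk 48, set 0) → MISS  vc=[27, 32]
7: 0x309 (blk 48, set 0) → L1-HIT  vc=[27, 32]
8: 0x9a (blk 9, set 1) → L1-HIT  vc=[27, 32]
9: 0xbf (blk 11, set 3) → MISS  vc=[27, 32, 43]
10: 0x3fb (blk 63, set 7) → MISS  vc=[27, 32, 43]
11: 0x3fd (blk 63, set 7) → L1-HIT  vc=[27, 32, 43]
12: 0x202 (blk 32, set 0) → VC-HIT  vc=[27, 48, 43]
13: 0x30d (blk 48, set 0) → VC-HIT  vc=[27, 32, 43]
14: 0x3f4 (blk 63, set 7) → L1-HIT  vc=[27, 32, 43]
15: 0x17e (blk 23, set 7) → MISS  vc=[27, 32, 43, 63]

MISSES = 8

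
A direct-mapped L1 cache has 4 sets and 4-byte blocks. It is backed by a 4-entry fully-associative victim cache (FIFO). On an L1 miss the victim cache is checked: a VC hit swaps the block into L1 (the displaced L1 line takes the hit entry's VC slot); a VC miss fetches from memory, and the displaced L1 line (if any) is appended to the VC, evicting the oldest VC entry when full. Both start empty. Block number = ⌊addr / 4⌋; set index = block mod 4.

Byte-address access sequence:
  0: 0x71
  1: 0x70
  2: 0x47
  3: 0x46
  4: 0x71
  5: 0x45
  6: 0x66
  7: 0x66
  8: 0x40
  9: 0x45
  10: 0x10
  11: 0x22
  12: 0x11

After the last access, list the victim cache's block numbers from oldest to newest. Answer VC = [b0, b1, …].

#0 0x71→b28/s0 MISS; vc=[]
#1 0x70→b28/s0 L1-HIT; vc=[]
#2 0x47→b17/s1 MISS; vc=[]
#3 0x46→b17/s1 L1-HIT; vc=[]
#4 0x71→b28/s0 L1-HIT; vc=[]
#5 0x45→b17/s1 L1-HIT; vc=[]
#6 0x66→b25/s1 MISS; vc=[17]
#7 0x66→b25/s1 L1-HIT; vc=[17]
#8 0x40→b16/s0 MISS; vc=[17,28]
#9 0x45→b17/s1 VC-HIT; vc=[25,28]
#10 0x10→b4/s0 MISS; vc=[25,28,16]
#11 0x22→b8/s0 MISS; vc=[25,28,16,4]
#12 0x11→b4/s0 VC-HIT; vc=[25,28,16,8]

VC = [25, 28, 16, 8]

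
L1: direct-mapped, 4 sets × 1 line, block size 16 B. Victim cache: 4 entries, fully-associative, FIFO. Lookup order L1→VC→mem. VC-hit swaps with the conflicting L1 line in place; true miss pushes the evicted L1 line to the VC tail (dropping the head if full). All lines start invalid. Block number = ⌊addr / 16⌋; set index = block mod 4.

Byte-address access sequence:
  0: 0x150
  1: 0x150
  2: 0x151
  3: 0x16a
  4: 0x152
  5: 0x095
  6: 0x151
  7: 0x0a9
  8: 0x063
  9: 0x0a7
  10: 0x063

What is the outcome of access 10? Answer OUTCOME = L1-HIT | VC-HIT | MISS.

0: 0x150 (blk 21, set 1) → MISS  vc=[]
1: 0x150 (blk 21, set 1) → L1-HIT  vc=[]
2: 0x151 (blk 21, set 1) → L1-HIT  vc=[]
3: 0x16a (blk 22, set 2) → MISS  vc=[]
4: 0x152 (blk 21, set 1) → L1-HIT  vc=[]
5: 0x95 (blk 9, set 1) → MISS  vc=[21]
6: 0x151 (blk 21, set 1) → VC-HIT  vc=[9]
7: 0xa9 (blk 10, set 2) → MISS  vc=[9, 22]
8: 0x63 (blk 6, set 2) → MISS  vc=[9, 22, 10]
9: 0xa7 (blk 10, set 2) → VC-HIT  vc=[9, 22, 6]
10: 0x63 (blk 6, set 2) → VC-HIT  vc=[9, 22, 10]

OUTCOME = VC-HIT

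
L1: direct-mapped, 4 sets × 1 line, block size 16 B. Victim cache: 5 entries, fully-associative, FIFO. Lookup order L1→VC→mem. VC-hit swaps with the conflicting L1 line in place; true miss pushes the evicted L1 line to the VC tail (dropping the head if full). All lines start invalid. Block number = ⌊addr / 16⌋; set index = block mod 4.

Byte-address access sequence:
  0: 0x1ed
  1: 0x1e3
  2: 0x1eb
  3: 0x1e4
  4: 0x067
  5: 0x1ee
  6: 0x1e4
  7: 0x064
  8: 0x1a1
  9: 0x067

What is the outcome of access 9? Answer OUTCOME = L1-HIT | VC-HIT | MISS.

#0 0x1ed→b30/s2 MISS; vc=[]
#1 0x1e3→b30/s2 L1-HIT; vc=[]
#2 0x1eb→b30/s2 L1-HIT; vc=[]
#3 0x1e4→b30/s2 L1-HIT; vc=[]
#4 0x67→b6/s2 MISS; vc=[30]
#5 0x1ee→b30/s2 VC-HIT; vc=[6]
#6 0x1e4→b30/s2 L1-HIT; vc=[6]
#7 0x64→b6/s2 VC-HIT; vc=[30]
#8 0x1a1→b26/s2 MISS; vc=[30,6]
#9 0x67→b6/s2 VC-HIT; vc=[30,26]

OUTCOME = VC-HIT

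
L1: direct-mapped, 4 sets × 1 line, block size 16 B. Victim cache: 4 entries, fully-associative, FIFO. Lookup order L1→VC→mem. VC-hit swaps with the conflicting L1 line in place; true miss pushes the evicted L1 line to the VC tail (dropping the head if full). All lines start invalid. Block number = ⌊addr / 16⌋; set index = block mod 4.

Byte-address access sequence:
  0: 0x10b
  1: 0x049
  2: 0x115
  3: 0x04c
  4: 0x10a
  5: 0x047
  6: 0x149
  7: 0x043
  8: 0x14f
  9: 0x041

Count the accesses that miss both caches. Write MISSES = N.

0: 0x10b (blk 16, set 0) → MISS  vc=[]
1: 0x49 (blk 4, set 0) → MISS  vc=[16]
2: 0x115 (blk 17, set 1) → MISS  vc=[16]
3: 0x4c (blk 4, set 0) → L1-HIT  vc=[16]
4: 0x10a (blk 16, set 0) → VC-HIT  vc=[4]
5: 0x47 (blk 4, set 0) → VC-HIT  vc=[16]
6: 0x149 (blk 20, set 0) → MISS  vc=[16, 4]
7: 0x43 (blk 4, set 0) → VC-HIT  vc=[16, 20]
8: 0x14f (blk 20, set 0) → VC-HIT  vc=[16, 4]
9: 0x41 (blk 4, set 0) → VC-HIT  vc=[16, 20]

MISSES = 4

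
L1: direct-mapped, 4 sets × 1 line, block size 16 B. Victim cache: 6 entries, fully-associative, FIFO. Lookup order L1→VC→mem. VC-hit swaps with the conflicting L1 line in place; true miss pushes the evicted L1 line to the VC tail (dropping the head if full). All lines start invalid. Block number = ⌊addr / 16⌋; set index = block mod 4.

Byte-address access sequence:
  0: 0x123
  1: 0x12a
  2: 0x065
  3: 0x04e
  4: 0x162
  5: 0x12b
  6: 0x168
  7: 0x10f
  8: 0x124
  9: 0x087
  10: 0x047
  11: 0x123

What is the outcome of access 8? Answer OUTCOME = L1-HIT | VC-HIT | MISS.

OUTCOME = VC-HIT

0: 0x123 (blk 18, set 2) → MISS  vc=[]
1: 0x12a (blk 18, set 2) → L1-HIT  vc=[]
2: 0x65 (blk 6, set 2) → MISS  vc=[18]
3: 0x4e (blk 4, set 0) → MISS  vc=[18]
4: 0x162 (blk 22, set 2) → MISS  vc=[18, 6]
5: 0x12b (blk 18, set 2) → VC-HIT  vc=[22, 6]
6: 0x168 (blk 22, set 2) → VC-HIT  vc=[18, 6]
7: 0x10f (blk 16, set 0) → MISS  vc=[18, 6, 4]
8: 0x124 (blk 18, set 2) → VC-HIT  vc=[22, 6, 4]
9: 0x87 (blk 8, set 0) → MISS  vc=[22, 6, 4, 16]
10: 0x47 (blk 4, set 0) → VC-HIT  vc=[22, 6, 8, 16]
11: 0x123 (blk 18, set 2) → L1-HIT  vc=[22, 6, 8, 16]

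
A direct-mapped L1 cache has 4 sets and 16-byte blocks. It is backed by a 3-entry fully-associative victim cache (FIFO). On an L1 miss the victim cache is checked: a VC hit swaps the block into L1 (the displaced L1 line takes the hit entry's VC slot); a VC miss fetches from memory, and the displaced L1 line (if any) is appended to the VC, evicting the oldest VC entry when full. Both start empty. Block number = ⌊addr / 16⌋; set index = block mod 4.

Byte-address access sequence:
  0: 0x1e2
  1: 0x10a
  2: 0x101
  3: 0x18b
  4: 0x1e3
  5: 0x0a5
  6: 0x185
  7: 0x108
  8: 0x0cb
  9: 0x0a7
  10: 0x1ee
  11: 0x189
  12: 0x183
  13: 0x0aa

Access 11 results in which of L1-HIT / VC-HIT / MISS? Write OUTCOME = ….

OUTCOME = VC-HIT

0: 0x1e2 (blk 30, set 2) → MISS  vc=[]
1: 0x10a (blk 16, set 0) → MISS  vc=[]
2: 0x101 (blk 16, set 0) → L1-HIT  vc=[]
3: 0x18b (blk 24, set 0) → MISS  vc=[16]
4: 0x1e3 (blk 30, set 2) → L1-HIT  vc=[16]
5: 0xa5 (blk 10, set 2) → MISS  vc=[16, 30]
6: 0x185 (blk 24, set 0) → L1-HIT  vc=[16, 30]
7: 0x108 (blk 16, set 0) → VC-HIT  vc=[24, 30]
8: 0xcb (blk 12, set 0) → MISS  vc=[24, 30, 16]
9: 0xa7 (blk 10, set 2) → L1-HIT  vc=[24, 30, 16]
10: 0x1ee (blk 30, set 2) → VC-HIT  vc=[24, 10, 16]
11: 0x189 (blk 24, set 0) → VC-HIT  vc=[12, 10, 16]
12: 0x183 (blk 24, set 0) → L1-HIT  vc=[12, 10, 16]
13: 0xaa (blk 10, set 2) → VC-HIT  vc=[12, 30, 16]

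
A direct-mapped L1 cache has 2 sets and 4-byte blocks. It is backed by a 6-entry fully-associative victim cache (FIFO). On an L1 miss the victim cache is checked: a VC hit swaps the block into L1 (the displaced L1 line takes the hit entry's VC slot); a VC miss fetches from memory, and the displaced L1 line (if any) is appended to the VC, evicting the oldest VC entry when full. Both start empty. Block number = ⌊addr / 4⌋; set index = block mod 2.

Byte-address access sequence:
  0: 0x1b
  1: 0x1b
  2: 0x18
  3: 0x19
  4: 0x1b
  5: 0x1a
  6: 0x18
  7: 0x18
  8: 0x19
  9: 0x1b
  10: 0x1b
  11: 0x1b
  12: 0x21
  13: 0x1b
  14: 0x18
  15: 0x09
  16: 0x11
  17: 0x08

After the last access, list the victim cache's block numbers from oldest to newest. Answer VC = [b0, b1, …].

VC = [8, 6, 4]

#0 0x1b→b6/s0 MISS; vc=[]
#1 0x1b→b6/s0 L1-HIT; vc=[]
#2 0x18→b6/s0 L1-HIT; vc=[]
#3 0x19→b6/s0 L1-HIT; vc=[]
#4 0x1b→b6/s0 L1-HIT; vc=[]
#5 0x1a→b6/s0 L1-HIT; vc=[]
#6 0x18→b6/s0 L1-HIT; vc=[]
#7 0x18→b6/s0 L1-HIT; vc=[]
#8 0x19→b6/s0 L1-HIT; vc=[]
#9 0x1b→b6/s0 L1-HIT; vc=[]
#10 0x1b→b6/s0 L1-HIT; vc=[]
#11 0x1b→b6/s0 L1-HIT; vc=[]
#12 0x21→b8/s0 MISS; vc=[6]
#13 0x1b→b6/s0 VC-HIT; vc=[8]
#14 0x18→b6/s0 L1-HIT; vc=[8]
#15 0x9→b2/s0 MISS; vc=[8,6]
#16 0x11→b4/s0 MISS; vc=[8,6,2]
#17 0x8→b2/s0 VC-HIT; vc=[8,6,4]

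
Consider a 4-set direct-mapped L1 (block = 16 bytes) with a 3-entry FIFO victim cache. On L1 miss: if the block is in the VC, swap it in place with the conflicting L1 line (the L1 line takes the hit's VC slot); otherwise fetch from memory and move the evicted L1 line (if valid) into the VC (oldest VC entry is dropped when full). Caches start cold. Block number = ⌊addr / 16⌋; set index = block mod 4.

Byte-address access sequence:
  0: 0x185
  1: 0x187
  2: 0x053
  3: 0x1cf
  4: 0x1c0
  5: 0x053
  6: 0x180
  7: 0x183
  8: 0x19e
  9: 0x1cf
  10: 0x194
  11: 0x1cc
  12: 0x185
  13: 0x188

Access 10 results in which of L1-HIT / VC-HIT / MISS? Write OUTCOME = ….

#0 0x185→b24/s0 MISS; vc=[]
#1 0x187→b24/s0 L1-HIT; vc=[]
#2 0x53→b5/s1 MISS; vc=[]
#3 0x1cf→b28/s0 MISS; vc=[24]
#4 0x1c0→b28/s0 L1-HIT; vc=[24]
#5 0x53→b5/s1 L1-HIT; vc=[24]
#6 0x180→b24/s0 VC-HIT; vc=[28]
#7 0x183→b24/s0 L1-HIT; vc=[28]
#8 0x19e→b25/s1 MISS; vc=[28,5]
#9 0x1cf→b28/s0 VC-HIT; vc=[24,5]
#10 0x194→b25/s1 L1-HIT; vc=[24,5]
#11 0x1cc→b28/s0 L1-HIT; vc=[24,5]
#12 0x185→b24/s0 VC-HIT; vc=[28,5]
#13 0x188→b24/s0 L1-HIT; vc=[28,5]

OUTCOME = L1-HIT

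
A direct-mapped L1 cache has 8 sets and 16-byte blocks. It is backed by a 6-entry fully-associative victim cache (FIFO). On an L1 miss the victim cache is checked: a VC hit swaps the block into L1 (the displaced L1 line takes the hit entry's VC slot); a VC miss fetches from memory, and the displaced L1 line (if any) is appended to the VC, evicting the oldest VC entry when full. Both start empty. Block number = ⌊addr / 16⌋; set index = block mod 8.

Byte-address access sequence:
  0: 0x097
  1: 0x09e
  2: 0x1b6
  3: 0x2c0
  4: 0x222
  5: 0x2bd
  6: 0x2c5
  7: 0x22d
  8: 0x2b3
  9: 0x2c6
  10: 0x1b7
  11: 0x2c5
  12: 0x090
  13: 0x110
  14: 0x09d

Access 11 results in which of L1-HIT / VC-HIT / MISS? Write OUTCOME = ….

OUTCOME = L1-HIT

  [0] addr=0x97 blk=9 s=1: MISS | VC []
  [1] addr=0x9e blk=9 s=1: L1-HIT | VC []
  [2] addr=0x1b6 blk=27 s=3: MISS | VC []
  [3] addr=0x2c0 blk=44 s=4: MISS | VC []
  [4] addr=0x222 blk=34 s=2: MISS | VC []
  [5] addr=0x2bd blk=43 s=3: MISS | VC [27]
  [6] addr=0x2c5 blk=44 s=4: L1-HIT | VC [27]
  [7] addr=0x22d blk=34 s=2: L1-HIT | VC [27]
  [8] addr=0x2b3 blk=43 s=3: L1-HIT | VC [27]
  [9] addr=0x2c6 blk=44 s=4: L1-HIT | VC [27]
  [10] addr=0x1b7 blk=27 s=3: VC-HIT | VC [43]
  [11] addr=0x2c5 blk=44 s=4: L1-HIT | VC [43]
  [12] addr=0x90 blk=9 s=1: L1-HIT | VC [43]
  [13] addr=0x110 blk=17 s=1: MISS | VC [43, 9]
  [14] addr=0x9d blk=9 s=1: VC-HIT | VC [43, 17]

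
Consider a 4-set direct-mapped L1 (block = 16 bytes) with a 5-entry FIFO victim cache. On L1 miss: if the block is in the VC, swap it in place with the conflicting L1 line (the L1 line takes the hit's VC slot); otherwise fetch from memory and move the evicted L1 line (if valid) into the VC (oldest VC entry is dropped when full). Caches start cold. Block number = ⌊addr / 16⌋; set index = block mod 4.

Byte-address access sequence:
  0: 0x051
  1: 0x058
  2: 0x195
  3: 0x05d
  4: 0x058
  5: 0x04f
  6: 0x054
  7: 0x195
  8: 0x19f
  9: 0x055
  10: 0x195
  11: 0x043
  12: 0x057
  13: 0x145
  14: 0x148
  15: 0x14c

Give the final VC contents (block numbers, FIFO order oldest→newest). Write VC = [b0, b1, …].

#0 0x51→b5/s1 MISS; vc=[]
#1 0x58→b5/s1 L1-HIT; vc=[]
#2 0x195→b25/s1 MISS; vc=[5]
#3 0x5d→b5/s1 VC-HIT; vc=[25]
#4 0x58→b5/s1 L1-HIT; vc=[25]
#5 0x4f→b4/s0 MISS; vc=[25]
#6 0x54→b5/s1 L1-HIT; vc=[25]
#7 0x195→b25/s1 VC-HIT; vc=[5]
#8 0x19f→b25/s1 L1-HIT; vc=[5]
#9 0x55→b5/s1 VC-HIT; vc=[25]
#10 0x195→b25/s1 VC-HIT; vc=[5]
#11 0x43→b4/s0 L1-HIT; vc=[5]
#12 0x57→b5/s1 VC-HIT; vc=[25]
#13 0x145→b20/s0 MISS; vc=[25,4]
#14 0x148→b20/s0 L1-HIT; vc=[25,4]
#15 0x14c→b20/s0 L1-HIT; vc=[25,4]

VC = [25, 4]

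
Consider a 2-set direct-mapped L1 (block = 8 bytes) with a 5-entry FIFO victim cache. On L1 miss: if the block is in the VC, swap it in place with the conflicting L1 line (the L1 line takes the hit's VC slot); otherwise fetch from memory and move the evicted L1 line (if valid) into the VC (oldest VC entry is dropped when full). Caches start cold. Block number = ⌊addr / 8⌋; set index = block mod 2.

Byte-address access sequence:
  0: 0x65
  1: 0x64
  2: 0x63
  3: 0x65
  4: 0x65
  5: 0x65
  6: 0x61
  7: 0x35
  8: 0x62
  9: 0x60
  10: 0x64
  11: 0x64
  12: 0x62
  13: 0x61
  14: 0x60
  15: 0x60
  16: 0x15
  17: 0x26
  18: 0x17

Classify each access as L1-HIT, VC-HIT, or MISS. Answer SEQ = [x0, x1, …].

SEQ = [MISS, L1-HIT, L1-HIT, L1-HIT, L1-HIT, L1-HIT, L1-HIT, MISS, VC-HIT, L1-HIT, L1-HIT, L1-HIT, L1-HIT, L1-HIT, L1-HIT, L1-HIT, MISS, MISS, VC-HIT]

#0 0x65→b12/s0 MISS; vc=[]
#1 0x64→b12/s0 L1-HIT; vc=[]
#2 0x63→b12/s0 L1-HIT; vc=[]
#3 0x65→b12/s0 L1-HIT; vc=[]
#4 0x65→b12/s0 L1-HIT; vc=[]
#5 0x65→b12/s0 L1-HIT; vc=[]
#6 0x61→b12/s0 L1-HIT; vc=[]
#7 0x35→b6/s0 MISS; vc=[12]
#8 0x62→b12/s0 VC-HIT; vc=[6]
#9 0x60→b12/s0 L1-HIT; vc=[6]
#10 0x64→b12/s0 L1-HIT; vc=[6]
#11 0x64→b12/s0 L1-HIT; vc=[6]
#12 0x62→b12/s0 L1-HIT; vc=[6]
#13 0x61→b12/s0 L1-HIT; vc=[6]
#14 0x60→b12/s0 L1-HIT; vc=[6]
#15 0x60→b12/s0 L1-HIT; vc=[6]
#16 0x15→b2/s0 MISS; vc=[6,12]
#17 0x26→b4/s0 MISS; vc=[6,12,2]
#18 0x17→b2/s0 VC-HIT; vc=[6,12,4]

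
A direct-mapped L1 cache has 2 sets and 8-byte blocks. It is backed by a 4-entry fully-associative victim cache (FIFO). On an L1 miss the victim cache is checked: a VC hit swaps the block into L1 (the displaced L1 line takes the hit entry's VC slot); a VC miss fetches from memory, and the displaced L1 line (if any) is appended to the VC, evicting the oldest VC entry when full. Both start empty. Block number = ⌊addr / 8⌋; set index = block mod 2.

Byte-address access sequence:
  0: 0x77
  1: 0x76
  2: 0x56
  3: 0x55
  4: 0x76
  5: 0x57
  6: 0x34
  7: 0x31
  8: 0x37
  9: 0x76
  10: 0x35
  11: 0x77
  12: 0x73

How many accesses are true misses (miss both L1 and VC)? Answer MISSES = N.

MISSES = 3

#0 0x77→b14/s0 MISS; vc=[]
#1 0x76→b14/s0 L1-HIT; vc=[]
#2 0x56→b10/s0 MISS; vc=[14]
#3 0x55→b10/s0 L1-HIT; vc=[14]
#4 0x76→b14/s0 VC-HIT; vc=[10]
#5 0x57→b10/s0 VC-HIT; vc=[14]
#6 0x34→b6/s0 MISS; vc=[14,10]
#7 0x31→b6/s0 L1-HIT; vc=[14,10]
#8 0x37→b6/s0 L1-HIT; vc=[14,10]
#9 0x76→b14/s0 VC-HIT; vc=[6,10]
#10 0x35→b6/s0 VC-HIT; vc=[14,10]
#11 0x77→b14/s0 VC-HIT; vc=[6,10]
#12 0x73→b14/s0 L1-HIT; vc=[6,10]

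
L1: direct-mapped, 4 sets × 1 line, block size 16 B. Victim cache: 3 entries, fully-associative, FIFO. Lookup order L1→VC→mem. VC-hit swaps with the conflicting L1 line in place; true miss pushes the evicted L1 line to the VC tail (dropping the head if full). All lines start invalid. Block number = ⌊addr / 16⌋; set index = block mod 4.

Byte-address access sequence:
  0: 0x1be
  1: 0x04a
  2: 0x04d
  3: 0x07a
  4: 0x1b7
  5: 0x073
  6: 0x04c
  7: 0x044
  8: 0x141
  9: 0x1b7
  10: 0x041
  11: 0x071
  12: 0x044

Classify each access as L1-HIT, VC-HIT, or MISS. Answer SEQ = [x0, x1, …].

  [0] addr=0x1be blk=27 s=3: MISS | VC []
  [1] addr=0x4a blk=4 s=0: MISS | VC []
  [2] addr=0x4d blk=4 s=0: L1-HIT | VC []
  [3] addr=0x7a blk=7 s=3: MISS | VC [27]
  [4] addr=0x1b7 blk=27 s=3: VC-HIT | VC [7]
  [5] addr=0x73 blk=7 s=3: VC-HIT | VC [27]
  [6] addr=0x4c blk=4 s=0: L1-HIT | VC [27]
  [7] addr=0x44 blk=4 s=0: L1-HIT | VC [27]
  [8] addr=0x141 blk=20 s=0: MISS | VC [27, 4]
  [9] addr=0x1b7 blk=27 s=3: VC-HIT | VC [7, 4]
  [10] addr=0x41 blk=4 s=0: VC-HIT | VC [7, 20]
  [11] addr=0x71 blk=7 s=3: VC-HIT | VC [27, 20]
  [12] addr=0x44 blk=4 s=0: L1-HIT | VC [27, 20]

SEQ = [MISS, MISS, L1-HIT, MISS, VC-HIT, VC-HIT, L1-HIT, L1-HIT, MISS, VC-HIT, VC-HIT, VC-HIT, L1-HIT]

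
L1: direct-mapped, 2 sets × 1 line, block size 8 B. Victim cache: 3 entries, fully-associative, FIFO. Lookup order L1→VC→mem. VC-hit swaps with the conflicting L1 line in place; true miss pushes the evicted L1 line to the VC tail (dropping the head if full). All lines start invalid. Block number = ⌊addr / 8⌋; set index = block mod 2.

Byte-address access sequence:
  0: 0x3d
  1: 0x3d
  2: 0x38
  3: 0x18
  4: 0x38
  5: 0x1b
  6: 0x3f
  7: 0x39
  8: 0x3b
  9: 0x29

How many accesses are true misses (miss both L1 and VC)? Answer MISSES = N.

MISSES = 3

0: 0x3d (blk 7, set 1) → MISS  vc=[]
1: 0x3d (blk 7, set 1) → L1-HIT  vc=[]
2: 0x38 (blk 7, set 1) → L1-HIT  vc=[]
3: 0x18 (blk 3, set 1) → MISS  vc=[7]
4: 0x38 (blk 7, set 1) → VC-HIT  vc=[3]
5: 0x1b (blk 3, set 1) → VC-HIT  vc=[7]
6: 0x3f (blk 7, set 1) → VC-HIT  vc=[3]
7: 0x39 (blk 7, set 1) → L1-HIT  vc=[3]
8: 0x3b (blk 7, set 1) → L1-HIT  vc=[3]
9: 0x29 (blk 5, set 1) → MISS  vc=[3, 7]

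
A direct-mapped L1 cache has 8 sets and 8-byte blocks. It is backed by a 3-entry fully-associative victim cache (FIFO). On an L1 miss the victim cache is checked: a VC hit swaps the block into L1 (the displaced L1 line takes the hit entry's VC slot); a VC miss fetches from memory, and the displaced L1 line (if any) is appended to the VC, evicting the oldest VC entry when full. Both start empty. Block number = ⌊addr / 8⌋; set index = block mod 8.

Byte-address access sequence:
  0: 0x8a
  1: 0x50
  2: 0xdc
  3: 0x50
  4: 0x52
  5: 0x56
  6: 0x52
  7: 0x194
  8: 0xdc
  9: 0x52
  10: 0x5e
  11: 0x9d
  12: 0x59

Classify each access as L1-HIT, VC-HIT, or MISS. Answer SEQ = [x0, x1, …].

  [0] addr=0x8a blk=17 s=1: MISS | VC []
  [1] addr=0x50 blk=10 s=2: MISS | VC []
  [2] addr=0xdc blk=27 s=3: MISS | VC []
  [3] addr=0x50 blk=10 s=2: L1-HIT | VC []
  [4] addr=0x52 blk=10 s=2: L1-HIT | VC []
  [5] addr=0x56 blk=10 s=2: L1-HIT | VC []
  [6] addr=0x52 blk=10 s=2: L1-HIT | VC []
  [7] addr=0x194 blk=50 s=2: MISS | VC [10]
  [8] addr=0xdc blk=27 s=3: L1-HIT | VC [10]
  [9] addr=0x52 blk=10 s=2: VC-HIT | VC [50]
  [10] addr=0x5e blk=11 s=3: MISS | VC [50, 27]
  [11] addr=0x9d blk=19 s=3: MISS | VC [50, 27, 11]
  [12] addr=0x59 blk=11 s=3: VC-HIT | VC [50, 27, 19]

SEQ = [MISS, MISS, MISS, L1-HIT, L1-HIT, L1-HIT, L1-HIT, MISS, L1-HIT, VC-HIT, MISS, MISS, VC-HIT]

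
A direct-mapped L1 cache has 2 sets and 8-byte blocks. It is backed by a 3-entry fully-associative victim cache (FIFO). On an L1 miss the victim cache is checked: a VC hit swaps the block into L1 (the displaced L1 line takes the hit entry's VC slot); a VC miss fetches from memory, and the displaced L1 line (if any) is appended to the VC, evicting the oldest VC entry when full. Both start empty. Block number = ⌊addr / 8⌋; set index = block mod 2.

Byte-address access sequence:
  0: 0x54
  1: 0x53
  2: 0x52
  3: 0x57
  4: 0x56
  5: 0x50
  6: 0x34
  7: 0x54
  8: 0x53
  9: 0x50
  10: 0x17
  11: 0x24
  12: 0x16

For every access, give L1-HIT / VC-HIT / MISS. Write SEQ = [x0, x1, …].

  [0] addr=0x54 blk=10 s=0: MISS | VC []
  [1] addr=0x53 blk=10 s=0: L1-HIT | VC []
  [2] addr=0x52 blk=10 s=0: L1-HIT | VC []
  [3] addr=0x57 blk=10 s=0: L1-HIT | VC []
  [4] addr=0x56 blk=10 s=0: L1-HIT | VC []
  [5] addr=0x50 blk=10 s=0: L1-HIT | VC []
  [6] addr=0x34 blk=6 s=0: MISS | VC [10]
  [7] addr=0x54 blk=10 s=0: VC-HIT | VC [6]
  [8] addr=0x53 blk=10 s=0: L1-HIT | VC [6]
  [9] addr=0x50 blk=10 s=0: L1-HIT | VC [6]
  [10] addr=0x17 blk=2 s=0: MISS | VC [6, 10]
  [11] addr=0x24 blk=4 s=0: MISS | VC [6, 10, 2]
  [12] addr=0x16 blk=2 s=0: VC-HIT | VC [6, 10, 4]

SEQ = [MISS, L1-HIT, L1-HIT, L1-HIT, L1-HIT, L1-HIT, MISS, VC-HIT, L1-HIT, L1-HIT, MISS, MISS, VC-HIT]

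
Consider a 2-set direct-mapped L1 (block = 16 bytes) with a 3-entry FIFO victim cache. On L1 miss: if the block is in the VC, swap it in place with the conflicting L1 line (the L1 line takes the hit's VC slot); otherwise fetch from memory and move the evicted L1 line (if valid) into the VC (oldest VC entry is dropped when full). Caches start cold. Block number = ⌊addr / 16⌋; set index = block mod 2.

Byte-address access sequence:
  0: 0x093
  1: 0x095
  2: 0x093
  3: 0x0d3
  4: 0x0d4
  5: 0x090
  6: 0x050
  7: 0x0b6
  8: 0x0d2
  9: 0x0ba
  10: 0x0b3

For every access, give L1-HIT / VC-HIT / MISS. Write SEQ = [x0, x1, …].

SEQ = [MISS, L1-HIT, L1-HIT, MISS, L1-HIT, VC-HIT, MISS, MISS, VC-HIT, VC-HIT, L1-HIT]

  [0] addr=0x93 blk=9 s=1: MISS | VC []
  [1] addr=0x95 blk=9 s=1: L1-HIT | VC []
  [2] addr=0x93 blk=9 s=1: L1-HIT | VC []
  [3] addr=0xd3 blk=13 s=1: MISS | VC [9]
  [4] addr=0xd4 blk=13 s=1: L1-HIT | VC [9]
  [5] addr=0x90 blk=9 s=1: VC-HIT | VC [13]
  [6] addr=0x50 blk=5 s=1: MISS | VC [13, 9]
  [7] addr=0xb6 blk=11 s=1: MISS | VC [13, 9, 5]
  [8] addr=0xd2 blk=13 s=1: VC-HIT | VC [11, 9, 5]
  [9] addr=0xba blk=11 s=1: VC-HIT | VC [13, 9, 5]
  [10] addr=0xb3 blk=11 s=1: L1-HIT | VC [13, 9, 5]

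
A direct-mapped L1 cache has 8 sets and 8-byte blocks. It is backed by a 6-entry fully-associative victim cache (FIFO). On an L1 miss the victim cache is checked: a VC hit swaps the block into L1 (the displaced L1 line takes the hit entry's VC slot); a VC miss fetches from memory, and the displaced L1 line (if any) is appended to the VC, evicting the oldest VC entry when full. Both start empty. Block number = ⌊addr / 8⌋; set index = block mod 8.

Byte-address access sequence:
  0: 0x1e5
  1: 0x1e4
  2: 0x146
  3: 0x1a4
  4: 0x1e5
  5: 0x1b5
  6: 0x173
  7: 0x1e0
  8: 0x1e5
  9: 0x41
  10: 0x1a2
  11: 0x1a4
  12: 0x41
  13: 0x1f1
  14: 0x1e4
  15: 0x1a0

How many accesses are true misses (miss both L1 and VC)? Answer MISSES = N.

MISSES = 7

0: 0x1e5 (blk 60, set 4) → MISS  vc=[]
1: 0x1e4 (blk 60, set 4) → L1-HIT  vc=[]
2: 0x146 (blk 40, set 0) → MISS  vc=[]
3: 0x1a4 (blk 52, set 4) → MISS  vc=[60]
4: 0x1e5 (blk 60, set 4) → VC-HIT  vc=[52]
5: 0x1b5 (blk 54, set 6) → MISS  vc=[52]
6: 0x173 (blk 46, set 6) → MISS  vc=[52, 54]
7: 0x1e0 (blk 60, set 4) → L1-HIT  vc=[52, 54]
8: 0x1e5 (blk 60, set 4) → L1-HIT  vc=[52, 54]
9: 0x41 (blk 8, set 0) → MISS  vc=[52, 54, 40]
10: 0x1a2 (blk 52, set 4) → VC-HIT  vc=[60, 54, 40]
11: 0x1a4 (blk 52, set 4) → L1-HIT  vc=[60, 54, 40]
12: 0x41 (blk 8, set 0) → L1-HIT  vc=[60, 54, 40]
13: 0x1f1 (blk 62, set 6) → MISS  vc=[60, 54, 40, 46]
14: 0x1e4 (blk 60, set 4) → VC-HIT  vc=[52, 54, 40, 46]
15: 0x1a0 (blk 52, set 4) → VC-HIT  vc=[60, 54, 40, 46]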